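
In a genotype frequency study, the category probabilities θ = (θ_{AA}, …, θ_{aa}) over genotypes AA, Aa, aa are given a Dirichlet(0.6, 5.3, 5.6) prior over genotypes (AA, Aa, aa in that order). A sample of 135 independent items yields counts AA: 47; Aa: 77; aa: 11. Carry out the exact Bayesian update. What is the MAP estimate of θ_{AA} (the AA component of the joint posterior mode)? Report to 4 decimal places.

0.3247

The Dirichlet prior is conjugate to the Multinomial likelihood: each posterior αⱼ = prior αⱼ + observed count nⱼ.
Posterior concentration: (47.6, 82.3, 16.6), total = 146.5.
Joint mode component: (α_{AA}−1)/(Σα−K) = 46.6/143.5 = 0.3247.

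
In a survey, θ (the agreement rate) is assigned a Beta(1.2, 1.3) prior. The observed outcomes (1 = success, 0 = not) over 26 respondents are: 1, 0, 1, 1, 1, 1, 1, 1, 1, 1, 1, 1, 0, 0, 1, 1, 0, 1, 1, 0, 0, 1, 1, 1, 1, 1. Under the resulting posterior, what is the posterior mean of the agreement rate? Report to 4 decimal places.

0.7439

The Beta prior is conjugate to a Binomial/Bernoulli likelihood; the update adds successes to α and failures to β.
Posterior: Beta(α+k, β+n−k) = Beta(1.2+20, 1.3+6) = Beta(21.2, 7.3).
Posterior mean = α/(α+β) = 21.2/28.5 = 0.7439.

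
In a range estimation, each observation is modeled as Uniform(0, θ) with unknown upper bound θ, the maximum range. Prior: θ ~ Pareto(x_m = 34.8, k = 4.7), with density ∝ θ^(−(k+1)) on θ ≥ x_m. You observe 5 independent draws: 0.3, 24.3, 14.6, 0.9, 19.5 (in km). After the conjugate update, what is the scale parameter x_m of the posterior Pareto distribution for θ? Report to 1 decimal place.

A Pareto(scale x_m, shape k) prior on the upper bound θ of Uniform(0, θ) is conjugate: posterior is Pareto(max(x_m, max xᵢ), k + n).
Sample maximum = 24.3; prior scale x_m = 34.8 → posterior scale = max = 34.8.
Posterior shape = 4.7 + 5 = 9.7.
Posterior scale x_m = 34.8.

34.8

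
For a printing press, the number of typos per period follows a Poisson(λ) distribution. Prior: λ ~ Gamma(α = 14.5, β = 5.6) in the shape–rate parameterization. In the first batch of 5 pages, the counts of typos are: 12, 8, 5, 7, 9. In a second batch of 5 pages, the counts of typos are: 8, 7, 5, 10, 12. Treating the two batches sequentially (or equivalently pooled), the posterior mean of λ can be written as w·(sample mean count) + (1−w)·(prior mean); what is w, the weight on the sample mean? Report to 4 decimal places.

With a Gamma(shape α, rate β) prior, the Poisson likelihood is conjugate: the posterior is Gamma(α + ΣXᵢ, β + n).
Total number of pages: n = 5 + 5 = 10.
Posterior mean = (α₀+S)/(β₀+n) = [n/(β₀+n)]·(S/n) + [β₀/(β₀+n)]·(α₀/β₀), so only n and β₀ enter the weight.
Weight on data w = n/(β₀+n) = 10/(5.6+10) = 10/15.6 = 0.6410.

0.6410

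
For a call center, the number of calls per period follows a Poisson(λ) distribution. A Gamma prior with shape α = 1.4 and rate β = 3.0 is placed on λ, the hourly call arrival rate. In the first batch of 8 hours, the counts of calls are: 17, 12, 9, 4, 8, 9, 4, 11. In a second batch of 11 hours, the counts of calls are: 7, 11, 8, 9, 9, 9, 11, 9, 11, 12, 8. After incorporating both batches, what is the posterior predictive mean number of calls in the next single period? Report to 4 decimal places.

8.1545

With a Gamma(shape α, rate β) prior, the Poisson likelihood is conjugate: the posterior is Gamma(α + ΣXᵢ, β + n).
Batch 1: sum of counts S = 74 over n = 8 hours.
After batch 1: Gamma(α+S, β+n) = Gamma(1.4+74, 3.0+8) = Gamma(75.4, 11.0).
Batch 2: sum of counts S = 104 over n = 11 hours.
After batch 2: Gamma(α+S, β+n) = Gamma(75.4+104, 11.0+11) = Gamma(179.4, 22.0).
The predictive distribution for one future period is NegBinom with mean α/β = 8.1545.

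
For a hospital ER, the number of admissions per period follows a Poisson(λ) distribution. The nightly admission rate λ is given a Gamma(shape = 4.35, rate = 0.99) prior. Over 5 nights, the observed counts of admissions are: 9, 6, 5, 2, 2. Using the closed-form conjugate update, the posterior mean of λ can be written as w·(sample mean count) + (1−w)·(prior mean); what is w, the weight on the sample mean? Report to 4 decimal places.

0.8347

With a Gamma(shape α, rate β) prior, the Poisson likelihood is conjugate: the posterior is Gamma(α + ΣXᵢ, β + n).
Posterior mean = (α₀+S)/(β₀+n) = [n/(β₀+n)]·(S/n) + [β₀/(β₀+n)]·(α₀/β₀), so only n and β₀ enter the weight.
Weight on data w = n/(β₀+n) = 5/(0.99+5) = 5/5.99 = 0.8347.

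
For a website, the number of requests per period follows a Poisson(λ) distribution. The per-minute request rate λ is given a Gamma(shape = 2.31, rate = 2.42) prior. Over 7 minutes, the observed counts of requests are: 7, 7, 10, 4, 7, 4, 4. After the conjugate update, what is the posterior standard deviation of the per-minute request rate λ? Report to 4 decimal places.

With a Gamma(shape α, rate β) prior, the Poisson likelihood is conjugate: the posterior is Gamma(α + ΣXᵢ, β + n).
Sum of counts S = 43 over n = 7 minutes.
Posterior: Gamma(α+S, β+n) = Gamma(2.31+43, 2.42+7) = Gamma(45.31, 9.42).
SD = √α/β = √45.31/9.42 = 0.7146.

0.7146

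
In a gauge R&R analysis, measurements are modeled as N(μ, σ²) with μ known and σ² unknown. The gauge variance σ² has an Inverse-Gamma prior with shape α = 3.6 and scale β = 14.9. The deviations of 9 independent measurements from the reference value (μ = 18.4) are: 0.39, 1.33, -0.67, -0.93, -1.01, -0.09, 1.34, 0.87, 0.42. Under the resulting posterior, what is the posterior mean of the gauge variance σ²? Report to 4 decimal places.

With known mean μ and an Inverse-Gamma(α, β) prior on σ², the Normal likelihood is conjugate: posterior is Inv-Gamma(α + n/2, β + Σ(xᵢ−μ)²/2).
Σ(xᵢ−μ)² = (0.39)² + (1.33)² + (-0.67)² + (-0.93)² + (-1.01)² + (-0.09)² + (1.34)² + (0.87)² + (0.42)² = 6.9919.
Posterior: Inv-Gamma(3.6 + 9/2, 14.9 + 6.9919/2) = Inv-Gamma(8.10, 18.39595).
E[σ²|data] = β/(α−1) = 18.39595/7.10 = 2.5910.

2.5910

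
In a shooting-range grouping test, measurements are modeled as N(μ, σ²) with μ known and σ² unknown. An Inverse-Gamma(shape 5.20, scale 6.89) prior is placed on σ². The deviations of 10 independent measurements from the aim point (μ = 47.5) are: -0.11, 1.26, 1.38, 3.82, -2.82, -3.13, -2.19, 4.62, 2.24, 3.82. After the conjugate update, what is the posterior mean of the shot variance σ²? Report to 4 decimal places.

5.1835

With known mean μ and an Inverse-Gamma(α, β) prior on σ², the Normal likelihood is conjugate: posterior is Inv-Gamma(α + n/2, β + Σ(xᵢ−μ)²/2).
Σ(xᵢ−μ)² = (-0.11)² + (1.26)² + (1.38)² + (3.82)² + (-2.82)² + (-3.13)² + (-2.19)² + (4.62)² + (2.24)² + (3.82)² = 81.5963.
Posterior: Inv-Gamma(5.20 + 10/2, 6.89 + 81.5963/2) = Inv-Gamma(10.20, 47.68815).
E[σ²|data] = β/(α−1) = 47.68815/9.20 = 5.1835.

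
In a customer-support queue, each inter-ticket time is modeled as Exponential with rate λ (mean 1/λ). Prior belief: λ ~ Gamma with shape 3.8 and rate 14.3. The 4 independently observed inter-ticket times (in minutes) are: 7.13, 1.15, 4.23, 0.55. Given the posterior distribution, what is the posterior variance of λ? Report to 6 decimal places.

0.010420

With a Gamma(shape α, rate β) prior on the exponential rate λ, the posterior after n observations with total T = Σxᵢ is Gamma(α+n, β+T).
Sum of observations T = 13.06 minutes; n = 4.
Posterior: Gamma(3.8+4, 14.3+13.06) = Gamma(7.8, 27.36).
Var = α/β² = 0.010420.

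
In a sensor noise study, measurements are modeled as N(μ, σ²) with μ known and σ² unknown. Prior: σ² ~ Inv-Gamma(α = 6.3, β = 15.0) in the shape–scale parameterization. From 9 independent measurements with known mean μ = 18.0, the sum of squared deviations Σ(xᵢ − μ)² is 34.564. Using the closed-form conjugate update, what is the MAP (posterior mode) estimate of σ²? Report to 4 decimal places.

2.7358

With known mean μ and an Inverse-Gamma(α, β) prior on σ², the Normal likelihood is conjugate: posterior is Inv-Gamma(α + n/2, β + Σ(xᵢ−μ)²/2).
Posterior: Inv-Gamma(6.3 + 9/2, 15.0 + 34.564/2) = Inv-Gamma(10.80, 32.2820).
Mode = β/(α+1) = 32.2820/11.80 = 2.7358.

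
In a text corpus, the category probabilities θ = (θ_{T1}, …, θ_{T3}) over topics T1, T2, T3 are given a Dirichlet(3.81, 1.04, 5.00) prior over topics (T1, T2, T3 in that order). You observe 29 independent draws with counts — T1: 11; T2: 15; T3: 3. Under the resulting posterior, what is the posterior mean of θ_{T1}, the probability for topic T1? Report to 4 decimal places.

The Dirichlet prior is conjugate to the Multinomial likelihood: each posterior αⱼ = prior αⱼ + observed count nⱼ.
Posterior concentration: (14.81, 16.04, 8.00), total = 38.85.
E[θ_{T1}|data] = α_{T1}/Σα = 14.81/38.85 = 0.3812.

0.3812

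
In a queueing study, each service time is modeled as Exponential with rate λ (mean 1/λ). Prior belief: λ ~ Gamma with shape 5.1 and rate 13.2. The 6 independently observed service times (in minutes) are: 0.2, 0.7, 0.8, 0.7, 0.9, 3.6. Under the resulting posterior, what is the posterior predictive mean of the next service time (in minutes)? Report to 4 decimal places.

With a Gamma(shape α, rate β) prior on the exponential rate λ, the posterior after n observations with total T = Σxᵢ is Gamma(α+n, β+T).
Sum of observations T = 6.9 minutes; n = 6.
Posterior: Gamma(5.1+6, 13.2+6.9) = Gamma(11.1, 20.1).
The predictive distribution for the next observation is Lomax; its mean is β/(α−1) = 20.1/10.1 = 1.9901.

1.9901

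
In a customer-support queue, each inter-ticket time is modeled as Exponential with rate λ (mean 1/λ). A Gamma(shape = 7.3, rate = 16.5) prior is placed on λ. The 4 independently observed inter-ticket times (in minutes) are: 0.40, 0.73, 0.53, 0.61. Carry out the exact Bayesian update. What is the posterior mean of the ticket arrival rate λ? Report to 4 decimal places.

0.6020

With a Gamma(shape α, rate β) prior on the exponential rate λ, the posterior after n observations with total T = Σxᵢ is Gamma(α+n, β+T).
Sum of observations T = 2.27 minutes; n = 4.
Posterior: Gamma(7.3+4, 16.5+2.27) = Gamma(11.3, 18.77).
Posterior mean of λ = α/β = 11.3/18.77 = 0.6020.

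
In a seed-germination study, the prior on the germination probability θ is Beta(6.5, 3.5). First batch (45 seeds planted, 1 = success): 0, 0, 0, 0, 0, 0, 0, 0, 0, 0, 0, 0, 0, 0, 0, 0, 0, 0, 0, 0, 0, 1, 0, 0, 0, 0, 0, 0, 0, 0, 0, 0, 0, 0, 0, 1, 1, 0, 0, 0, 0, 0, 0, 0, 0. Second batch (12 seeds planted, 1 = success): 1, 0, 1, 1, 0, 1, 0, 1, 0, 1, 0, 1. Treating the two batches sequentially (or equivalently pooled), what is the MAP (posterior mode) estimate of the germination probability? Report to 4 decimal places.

The Beta prior is conjugate to a Binomial/Bernoulli likelihood; the update adds successes to α and failures to β.
After batch 1: Beta(6.5+3, 3.5+42) = Beta(9.5, 45.5).
After batch 2: Beta(9.5+7, 45.5+5) = Beta(16.5, 50.5).
Mode of Beta(a,b) for a,b>1 is (a−1)/(a+b−2) = 15.5/65.0 = 0.2385.

0.2385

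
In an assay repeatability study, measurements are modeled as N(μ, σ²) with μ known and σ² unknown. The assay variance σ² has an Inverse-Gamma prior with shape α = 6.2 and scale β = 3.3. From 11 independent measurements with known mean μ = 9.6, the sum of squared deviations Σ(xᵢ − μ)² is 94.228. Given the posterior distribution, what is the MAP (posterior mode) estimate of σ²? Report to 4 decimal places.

3.9696

With known mean μ and an Inverse-Gamma(α, β) prior on σ², the Normal likelihood is conjugate: posterior is Inv-Gamma(α + n/2, β + Σ(xᵢ−μ)²/2).
Posterior: Inv-Gamma(6.2 + 11/2, 3.3 + 94.228/2) = Inv-Gamma(11.70, 50.4140).
Mode = β/(α+1) = 50.4140/12.70 = 3.9696.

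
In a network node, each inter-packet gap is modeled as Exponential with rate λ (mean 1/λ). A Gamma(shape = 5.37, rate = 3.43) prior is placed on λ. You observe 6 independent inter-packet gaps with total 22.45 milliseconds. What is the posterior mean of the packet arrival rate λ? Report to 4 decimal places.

With a Gamma(shape α, rate β) prior on the exponential rate λ, the posterior after n observations with total T = Σxᵢ is Gamma(α+n, β+T).
Posterior: Gamma(5.37+6, 3.43+22.45) = Gamma(11.37, 25.88).
Posterior mean of λ = α/β = 11.37/25.88 = 0.4393.

0.4393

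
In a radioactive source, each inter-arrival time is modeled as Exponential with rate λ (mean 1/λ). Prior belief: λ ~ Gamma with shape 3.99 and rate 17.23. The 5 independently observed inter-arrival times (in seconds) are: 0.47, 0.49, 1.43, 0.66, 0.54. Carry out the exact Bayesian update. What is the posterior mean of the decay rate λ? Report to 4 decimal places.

0.4318

With a Gamma(shape α, rate β) prior on the exponential rate λ, the posterior after n observations with total T = Σxᵢ is Gamma(α+n, β+T).
Sum of observations T = 3.59 seconds; n = 5.
Posterior: Gamma(3.99+5, 17.23+3.59) = Gamma(8.99, 20.82).
Posterior mean of λ = α/β = 8.99/20.82 = 0.4318.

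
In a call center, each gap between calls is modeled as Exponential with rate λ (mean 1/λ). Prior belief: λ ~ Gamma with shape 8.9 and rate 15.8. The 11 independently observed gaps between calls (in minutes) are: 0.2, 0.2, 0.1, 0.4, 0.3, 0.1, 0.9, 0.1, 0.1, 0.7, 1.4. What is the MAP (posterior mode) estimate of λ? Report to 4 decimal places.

With a Gamma(shape α, rate β) prior on the exponential rate λ, the posterior after n observations with total T = Σxᵢ is Gamma(α+n, β+T).
Sum of observations T = 4.5 minutes; n = 11.
Posterior: Gamma(8.9+11, 15.8+4.5) = Gamma(19.9, 20.3).
Mode = (α−1)/β = 0.9310.

0.9310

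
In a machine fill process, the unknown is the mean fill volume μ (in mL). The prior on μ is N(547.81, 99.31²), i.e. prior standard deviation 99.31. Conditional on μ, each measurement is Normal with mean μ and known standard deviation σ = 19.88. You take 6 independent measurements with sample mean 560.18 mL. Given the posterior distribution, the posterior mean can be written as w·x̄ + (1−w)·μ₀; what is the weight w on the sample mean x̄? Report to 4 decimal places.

0.9934

For Normal data with known variance σ², a Normal(μ₀, σ₀²) prior on μ is conjugate. Posterior precision = 1/σ₀² + n/σ²; posterior mean is the precision-weighted average of μ₀ and x̄.
σ₀² = 99.31² = 9862.4761, σ² = 19.88² = 395.2144. Prior precision 1/σ₀² = 1/9862.4761; data precision n/σ² = 6/395.2144.
w = (n/σ²)/(1/σ₀² + n/σ²) = n·σ₀²/(σ² + n·σ₀²) = 6·9862.4761/(395.2144 + 6·9862.4761) = 59174.8566/59570.071 = 0.9934.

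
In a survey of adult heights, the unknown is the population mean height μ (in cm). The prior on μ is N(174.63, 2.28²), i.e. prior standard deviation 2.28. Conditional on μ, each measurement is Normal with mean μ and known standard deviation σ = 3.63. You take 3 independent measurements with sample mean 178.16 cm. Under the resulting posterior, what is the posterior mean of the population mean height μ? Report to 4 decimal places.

176.5433

For Normal data with known variance σ², a Normal(μ₀, σ₀²) prior on μ is conjugate. Posterior precision = 1/σ₀² + n/σ²; posterior mean is the precision-weighted average of μ₀ and x̄.
n·x̄ = 3·178.16 = 534.48.
σ₀² = 2.28² = 5.1984, σ² = 3.63² = 13.1769; σ² + n·σ₀² = 13.1769 + 3·5.1984 = 28.7721.
Posterior mean = (μ₀/σ₀² + n·x̄/σ²)/(1/σ₀² + n/σ²) = (σ²·μ₀ + σ₀²·n·x̄)/(σ² + n·σ₀²) = (13.1769·174.63 + 5.1984·534.48)/28.7721 = 5079.522879/28.7721 = 176.5433.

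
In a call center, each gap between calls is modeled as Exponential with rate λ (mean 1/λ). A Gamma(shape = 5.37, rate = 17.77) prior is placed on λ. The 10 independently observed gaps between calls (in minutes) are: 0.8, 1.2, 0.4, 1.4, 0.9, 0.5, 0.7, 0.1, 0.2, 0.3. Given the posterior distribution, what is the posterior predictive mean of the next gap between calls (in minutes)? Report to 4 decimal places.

With a Gamma(shape α, rate β) prior on the exponential rate λ, the posterior after n observations with total T = Σxᵢ is Gamma(α+n, β+T).
Sum of observations T = 6.5 minutes; n = 10.
Posterior: Gamma(5.37+10, 17.77+6.5) = Gamma(15.37, 24.27).
The predictive distribution for the next observation is Lomax; its mean is β/(α−1) = 24.27/14.37 = 1.6889.

1.6889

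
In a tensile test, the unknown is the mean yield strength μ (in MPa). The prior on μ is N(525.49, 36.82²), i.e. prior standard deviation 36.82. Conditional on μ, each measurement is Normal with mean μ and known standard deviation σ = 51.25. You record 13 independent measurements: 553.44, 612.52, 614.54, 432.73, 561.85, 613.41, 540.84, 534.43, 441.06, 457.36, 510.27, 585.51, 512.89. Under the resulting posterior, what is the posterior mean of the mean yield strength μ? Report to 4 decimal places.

For Normal data with known variance σ², a Normal(μ₀, σ₀²) prior on μ is conjugate. Posterior precision = 1/σ₀² + n/σ²; posterior mean is the precision-weighted average of μ₀ and x̄.
Σxᵢ = 553.44 + 612.52 + 614.54 + 432.73 + 561.85 + 613.41 + 540.84 + 534.43 + 441.06 + 457.36 + 510.27 + 585.51 + 512.89 = 6970.85, so n·x̄ = 6970.85.
σ₀² = 36.82² = 1355.7124, σ² = 51.25² = 2626.5625; σ² + n·σ₀² = 2626.5625 + 13·1355.7124 = 20250.8237.
Posterior mean = (μ₀/σ₀² + n·x̄/σ²)/(1/σ₀² + n/σ²) = (σ²·μ₀ + σ₀²·n·x̄)/(σ² + n·σ₀²) = (2626.5625·525.49 + 1355.7124·6970.85)/20250.8237 = 10830700.111665/20250.8237 = 534.8276.

534.8276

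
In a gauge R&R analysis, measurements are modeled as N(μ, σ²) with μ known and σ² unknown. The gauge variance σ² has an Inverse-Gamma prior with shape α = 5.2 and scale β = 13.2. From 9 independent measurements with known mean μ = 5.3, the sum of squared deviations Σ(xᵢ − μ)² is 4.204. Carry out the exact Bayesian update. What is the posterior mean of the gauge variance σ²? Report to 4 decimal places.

With known mean μ and an Inverse-Gamma(α, β) prior on σ², the Normal likelihood is conjugate: posterior is Inv-Gamma(α + n/2, β + Σ(xᵢ−μ)²/2).
Posterior: Inv-Gamma(5.2 + 9/2, 13.2 + 4.204/2) = Inv-Gamma(9.70, 15.3020).
E[σ²|data] = β/(α−1) = 15.3020/8.70 = 1.7589.

1.7589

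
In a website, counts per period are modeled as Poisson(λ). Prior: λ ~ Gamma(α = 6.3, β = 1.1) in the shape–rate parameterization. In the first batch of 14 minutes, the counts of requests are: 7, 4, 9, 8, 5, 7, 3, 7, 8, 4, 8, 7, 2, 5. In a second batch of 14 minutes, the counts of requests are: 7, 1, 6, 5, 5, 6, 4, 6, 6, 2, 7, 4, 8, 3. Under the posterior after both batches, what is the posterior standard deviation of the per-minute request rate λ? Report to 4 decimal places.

0.4351

With a Gamma(shape α, rate β) prior, the Poisson likelihood is conjugate: the posterior is Gamma(α + ΣXᵢ, β + n).
Batch 1: sum of counts S = 84 over n = 14 minutes.
After batch 1: Gamma(α+S, β+n) = Gamma(6.3+84, 1.1+14) = Gamma(90.3, 15.1).
Batch 2: sum of counts S = 70 over n = 14 minutes.
After batch 2: Gamma(α+S, β+n) = Gamma(90.3+70, 15.1+14) = Gamma(160.3, 29.1).
SD = √α/β = √160.3/29.1 = 0.4351.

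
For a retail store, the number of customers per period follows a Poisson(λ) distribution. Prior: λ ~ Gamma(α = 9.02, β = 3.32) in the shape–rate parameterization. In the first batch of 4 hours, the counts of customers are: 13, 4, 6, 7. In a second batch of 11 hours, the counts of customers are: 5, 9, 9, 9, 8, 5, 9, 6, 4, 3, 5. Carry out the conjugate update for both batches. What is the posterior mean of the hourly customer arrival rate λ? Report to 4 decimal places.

6.0600

With a Gamma(shape α, rate β) prior, the Poisson likelihood is conjugate: the posterior is Gamma(α + ΣXᵢ, β + n).
Batch 1: sum of counts S = 30 over n = 4 hours.
After batch 1: Gamma(α+S, β+n) = Gamma(9.02+30, 3.32+4) = Gamma(39.02, 7.32).
Batch 2: sum of counts S = 72 over n = 11 hours.
After batch 2: Gamma(α+S, β+n) = Gamma(39.02+72, 7.32+11) = Gamma(111.02, 18.32).
Posterior mean = α/β = 111.02/18.32 = 6.0600.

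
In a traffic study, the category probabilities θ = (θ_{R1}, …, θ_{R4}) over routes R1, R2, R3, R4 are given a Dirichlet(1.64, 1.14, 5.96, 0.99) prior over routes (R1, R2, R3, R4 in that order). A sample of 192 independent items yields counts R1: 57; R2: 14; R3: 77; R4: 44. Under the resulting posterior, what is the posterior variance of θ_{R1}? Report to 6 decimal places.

0.001017

The Dirichlet prior is conjugate to the Multinomial likelihood: each posterior αⱼ = prior αⱼ + observed count nⱼ.
Posterior concentration: (58.64, 15.14, 82.96, 44.99), total = 201.73.
Var[θ_j] = α_j(Σα−α_j)/((Σα)²(Σα+1)) = 58.64·143.09/(201.73²·202.73) = 0.001017.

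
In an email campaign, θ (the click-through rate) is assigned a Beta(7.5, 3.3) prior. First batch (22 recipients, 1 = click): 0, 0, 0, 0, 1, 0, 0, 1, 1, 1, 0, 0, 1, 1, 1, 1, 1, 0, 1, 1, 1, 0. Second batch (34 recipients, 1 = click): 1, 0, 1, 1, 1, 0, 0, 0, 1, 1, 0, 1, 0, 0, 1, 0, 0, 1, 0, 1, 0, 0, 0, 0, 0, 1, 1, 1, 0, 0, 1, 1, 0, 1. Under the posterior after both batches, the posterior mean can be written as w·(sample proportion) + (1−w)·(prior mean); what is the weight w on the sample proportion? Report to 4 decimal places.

0.8383

The Beta prior is conjugate to a Binomial/Bernoulli likelihood; the update adds successes to α and failures to β.
Total number of recipients: n = 22 + 34 = 56.
Posterior mean = (α₀+k)/(α₀+β₀+n) = [n/(α₀+β₀+n)]·(k/n) + [(α₀+β₀)/(α₀+β₀+n)]·α₀/(α₀+β₀), so only n and the prior enter the weight.
The weight on the data is w = n/(α₀+β₀+n) = 56/(7.5+3.3+56) = 56/66.8 = 0.8383.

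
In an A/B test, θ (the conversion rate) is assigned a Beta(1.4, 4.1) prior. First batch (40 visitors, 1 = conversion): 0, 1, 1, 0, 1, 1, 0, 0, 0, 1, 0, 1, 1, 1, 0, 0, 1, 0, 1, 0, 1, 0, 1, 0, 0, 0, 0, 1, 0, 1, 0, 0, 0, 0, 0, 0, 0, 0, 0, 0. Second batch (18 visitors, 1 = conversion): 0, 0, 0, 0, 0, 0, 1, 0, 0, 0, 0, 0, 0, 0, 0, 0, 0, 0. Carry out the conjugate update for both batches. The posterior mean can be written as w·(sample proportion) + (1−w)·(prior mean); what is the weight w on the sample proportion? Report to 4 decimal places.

The Beta prior is conjugate to a Binomial/Bernoulli likelihood; the update adds successes to α and failures to β.
Total number of visitors: n = 40 + 18 = 58.
Posterior mean = (α₀+k)/(α₀+β₀+n) = [n/(α₀+β₀+n)]·(k/n) + [(α₀+β₀)/(α₀+β₀+n)]·α₀/(α₀+β₀), so only n and the prior enter the weight.
The weight on the data is w = n/(α₀+β₀+n) = 58/(1.4+4.1+58) = 58/63.5 = 0.9134.

0.9134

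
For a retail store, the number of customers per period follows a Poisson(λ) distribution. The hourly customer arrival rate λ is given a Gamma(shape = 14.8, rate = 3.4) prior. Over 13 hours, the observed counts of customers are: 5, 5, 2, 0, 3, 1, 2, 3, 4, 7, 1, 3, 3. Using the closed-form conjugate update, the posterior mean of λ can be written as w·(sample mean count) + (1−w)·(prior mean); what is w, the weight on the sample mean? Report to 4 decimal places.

With a Gamma(shape α, rate β) prior, the Poisson likelihood is conjugate: the posterior is Gamma(α + ΣXᵢ, β + n).
Posterior mean = (α₀+S)/(β₀+n) = [n/(β₀+n)]·(S/n) + [β₀/(β₀+n)]·(α₀/β₀), so only n and β₀ enter the weight.
Weight on data w = n/(β₀+n) = 13/(3.4+13) = 13/16.4 = 0.7927.

0.7927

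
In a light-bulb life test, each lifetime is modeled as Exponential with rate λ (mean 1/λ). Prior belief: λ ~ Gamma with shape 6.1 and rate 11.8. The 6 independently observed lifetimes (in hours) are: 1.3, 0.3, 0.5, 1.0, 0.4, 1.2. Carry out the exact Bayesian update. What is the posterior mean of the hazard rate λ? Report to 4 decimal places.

With a Gamma(shape α, rate β) prior on the exponential rate λ, the posterior after n observations with total T = Σxᵢ is Gamma(α+n, β+T).
Sum of observations T = 4.7 hours; n = 6.
Posterior: Gamma(6.1+6, 11.8+4.7) = Gamma(12.1, 16.5).
Posterior mean of λ = α/β = 12.1/16.5 = 0.7333.

0.7333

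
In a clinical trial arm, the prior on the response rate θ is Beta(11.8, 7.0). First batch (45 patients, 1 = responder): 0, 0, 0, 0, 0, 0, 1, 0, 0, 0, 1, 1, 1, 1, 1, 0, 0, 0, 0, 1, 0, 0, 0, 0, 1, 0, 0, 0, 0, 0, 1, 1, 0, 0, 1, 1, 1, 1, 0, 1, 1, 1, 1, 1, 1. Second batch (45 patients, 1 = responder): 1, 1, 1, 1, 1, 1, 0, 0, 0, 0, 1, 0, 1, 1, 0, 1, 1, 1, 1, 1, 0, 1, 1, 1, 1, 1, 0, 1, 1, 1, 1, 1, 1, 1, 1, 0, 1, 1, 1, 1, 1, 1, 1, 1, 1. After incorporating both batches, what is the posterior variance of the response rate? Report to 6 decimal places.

The Beta prior is conjugate to a Binomial/Bernoulli likelihood; the update adds successes to α and failures to β.
After batch 1: Beta(11.8+20, 7.0+25) = Beta(31.8, 32.0).
After batch 2: Beta(31.8+36, 32.0+9) = Beta(67.8, 41.0).
Var = αβ/((α+β)²(α+β+1)) = 67.8·41.0/(108.8²·109.8) = 0.002139.

0.002139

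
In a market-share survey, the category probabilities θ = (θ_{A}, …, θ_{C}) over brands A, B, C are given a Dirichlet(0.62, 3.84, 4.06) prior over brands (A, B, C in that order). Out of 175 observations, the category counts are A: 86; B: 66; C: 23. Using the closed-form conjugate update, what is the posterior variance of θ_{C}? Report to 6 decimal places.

0.000681

The Dirichlet prior is conjugate to the Multinomial likelihood: each posterior αⱼ = prior αⱼ + observed count nⱼ.
Posterior concentration: (86.62, 69.84, 27.06), total = 183.52.
Var[θ_j] = α_j(Σα−α_j)/((Σα)²(Σα+1)) = 27.06·156.46/(183.52²·184.52) = 0.000681.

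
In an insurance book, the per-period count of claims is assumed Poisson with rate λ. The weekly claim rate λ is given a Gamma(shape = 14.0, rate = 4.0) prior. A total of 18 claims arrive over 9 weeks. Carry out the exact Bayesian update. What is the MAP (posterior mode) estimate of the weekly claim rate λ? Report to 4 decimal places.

2.3846

With a Gamma(shape α, rate β) prior, the Poisson likelihood is conjugate: the posterior is Gamma(α + ΣXᵢ, β + n).
Posterior: Gamma(α+S, β+n) = Gamma(14.0+18, 4.0+9) = Gamma(32.0, 13.0).
Mode of Gamma(α,β) for α≥1 is (α−1)/β = 31.0/13.0 = 2.3846.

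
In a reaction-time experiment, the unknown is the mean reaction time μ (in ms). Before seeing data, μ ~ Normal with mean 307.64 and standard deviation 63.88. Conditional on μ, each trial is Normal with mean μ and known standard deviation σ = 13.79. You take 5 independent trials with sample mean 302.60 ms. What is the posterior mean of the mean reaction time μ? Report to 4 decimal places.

For Normal data with known variance σ², a Normal(μ₀, σ₀²) prior on μ is conjugate. Posterior precision = 1/σ₀² + n/σ²; posterior mean is the precision-weighted average of μ₀ and x̄.
n·x̄ = 5·302.60 = 1513.
σ₀² = 63.88² = 4080.6544, σ² = 13.79² = 190.1641; σ² + n·σ₀² = 190.1641 + 5·4080.6544 = 20593.4361.
Posterior mean = (μ₀/σ₀² + n·x̄/σ²)/(1/σ₀² + n/σ²) = (σ²·μ₀ + σ₀²·n·x̄)/(σ² + n·σ₀²) = (190.1641·307.64 + 4080.6544·1513)/20593.4361 = 6232532.190924/20593.4361 = 302.6465.

302.6465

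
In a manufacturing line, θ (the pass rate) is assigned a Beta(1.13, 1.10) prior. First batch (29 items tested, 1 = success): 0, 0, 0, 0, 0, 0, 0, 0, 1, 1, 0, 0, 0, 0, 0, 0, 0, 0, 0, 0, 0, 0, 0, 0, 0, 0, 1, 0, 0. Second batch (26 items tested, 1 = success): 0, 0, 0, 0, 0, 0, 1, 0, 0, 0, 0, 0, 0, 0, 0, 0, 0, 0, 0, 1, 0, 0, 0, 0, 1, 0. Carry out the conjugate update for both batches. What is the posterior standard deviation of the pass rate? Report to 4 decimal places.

The Beta prior is conjugate to a Binomial/Bernoulli likelihood; the update adds successes to α and failures to β.
After batch 1: Beta(1.13+3, 1.10+26) = Beta(4.13, 27.10).
After batch 2: Beta(4.13+3, 27.10+23) = Beta(7.13, 50.10).
Var = αβ/((α+β)²(α+β+1)) = 7.13·50.10/(57.23²·58.23) = 0.00187298; SD = √0.00187298 = 0.0433.

0.0433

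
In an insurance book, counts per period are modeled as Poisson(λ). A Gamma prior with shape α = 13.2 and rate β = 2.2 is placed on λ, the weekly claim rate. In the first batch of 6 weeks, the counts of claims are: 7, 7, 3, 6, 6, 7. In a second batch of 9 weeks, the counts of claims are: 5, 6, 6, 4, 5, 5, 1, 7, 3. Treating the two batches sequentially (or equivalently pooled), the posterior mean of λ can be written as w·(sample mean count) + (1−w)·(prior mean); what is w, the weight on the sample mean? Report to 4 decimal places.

0.8721

With a Gamma(shape α, rate β) prior, the Poisson likelihood is conjugate: the posterior is Gamma(α + ΣXᵢ, β + n).
Total number of weeks: n = 6 + 9 = 15.
Posterior mean = (α₀+S)/(β₀+n) = [n/(β₀+n)]·(S/n) + [β₀/(β₀+n)]·(α₀/β₀), so only n and β₀ enter the weight.
Weight on data w = n/(β₀+n) = 15/(2.2+15) = 15/17.2 = 0.8721.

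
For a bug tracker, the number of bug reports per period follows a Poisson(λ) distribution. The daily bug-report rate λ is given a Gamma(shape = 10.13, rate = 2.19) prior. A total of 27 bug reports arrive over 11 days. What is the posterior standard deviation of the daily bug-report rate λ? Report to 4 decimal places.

0.4620

With a Gamma(shape α, rate β) prior, the Poisson likelihood is conjugate: the posterior is Gamma(α + ΣXᵢ, β + n).
Posterior: Gamma(α+S, β+n) = Gamma(10.13+27, 2.19+11) = Gamma(37.13, 13.19).
SD = √α/β = √37.13/13.19 = 0.4620.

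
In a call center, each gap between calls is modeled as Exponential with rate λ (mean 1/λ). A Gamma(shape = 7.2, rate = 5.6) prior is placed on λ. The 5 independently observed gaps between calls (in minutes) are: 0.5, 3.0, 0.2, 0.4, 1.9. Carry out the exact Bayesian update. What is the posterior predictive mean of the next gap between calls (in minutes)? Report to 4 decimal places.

With a Gamma(shape α, rate β) prior on the exponential rate λ, the posterior after n observations with total T = Σxᵢ is Gamma(α+n, β+T).
Sum of observations T = 6.0 minutes; n = 5.
Posterior: Gamma(7.2+5, 5.6+6.0) = Gamma(12.2, 11.6).
The predictive distribution for the next observation is Lomax; its mean is β/(α−1) = 11.6/11.2 = 1.0357.

1.0357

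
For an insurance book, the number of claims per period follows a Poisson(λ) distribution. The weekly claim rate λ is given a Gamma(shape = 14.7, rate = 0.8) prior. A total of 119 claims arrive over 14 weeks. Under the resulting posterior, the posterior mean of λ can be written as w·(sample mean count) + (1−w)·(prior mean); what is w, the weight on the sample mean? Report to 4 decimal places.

With a Gamma(shape α, rate β) prior, the Poisson likelihood is conjugate: the posterior is Gamma(α + ΣXᵢ, β + n).
Posterior mean = (α₀+S)/(β₀+n) = [n/(β₀+n)]·(S/n) + [β₀/(β₀+n)]·(α₀/β₀), so only n and β₀ enter the weight.
Weight on data w = n/(β₀+n) = 14/(0.8+14) = 14/14.8 = 0.9459.

0.9459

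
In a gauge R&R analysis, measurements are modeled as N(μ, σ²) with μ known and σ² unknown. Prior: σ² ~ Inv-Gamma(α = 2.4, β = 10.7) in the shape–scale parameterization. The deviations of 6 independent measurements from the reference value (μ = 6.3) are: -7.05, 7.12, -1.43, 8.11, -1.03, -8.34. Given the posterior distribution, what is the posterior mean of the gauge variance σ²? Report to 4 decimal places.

29.5716

With known mean μ and an Inverse-Gamma(α, β) prior on σ², the Normal likelihood is conjugate: posterior is Inv-Gamma(α + n/2, β + Σ(xᵢ−μ)²/2).
Σ(xᵢ−μ)² = (-7.05)² + (7.12)² + (-1.43)² + (8.11)² + (-1.03)² + (-8.34)² = 238.8304.
Posterior: Inv-Gamma(2.4 + 6/2, 10.7 + 238.8304/2) = Inv-Gamma(5.40, 130.11520).
E[σ²|data] = β/(α−1) = 130.11520/4.40 = 29.5716.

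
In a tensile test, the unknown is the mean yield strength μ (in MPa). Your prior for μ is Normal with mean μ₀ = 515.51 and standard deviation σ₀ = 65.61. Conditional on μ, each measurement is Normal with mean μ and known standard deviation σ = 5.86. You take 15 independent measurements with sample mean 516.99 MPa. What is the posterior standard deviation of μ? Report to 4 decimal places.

1.5126

For Normal data with known variance σ², a Normal(μ₀, σ₀²) prior on μ is conjugate. Posterior precision = 1/σ₀² + n/σ²; posterior mean is the precision-weighted average of μ₀ and x̄.
σ₀² = 65.61² = 4304.6721, σ² = 5.86² = 34.3396; σ² + n·σ₀² = 34.3396 + 15·4304.6721 = 64604.4211.
Posterior precision = 1/σ₀² + n/σ² = 1/4304.6721 + 15/34.3396 = (σ² + n·σ₀²)/(σ₀²σ²) = 64604.4211/(4304.6721·34.3396); posterior variance σₙ² = σ₀²σ²/(σ² + n·σ₀²) = 4304.6721·34.3396/64604.4211 = 2.288090.
Posterior SD = √σₙ² = √(4304.6721·34.3396/64604.4211) = 1.5126.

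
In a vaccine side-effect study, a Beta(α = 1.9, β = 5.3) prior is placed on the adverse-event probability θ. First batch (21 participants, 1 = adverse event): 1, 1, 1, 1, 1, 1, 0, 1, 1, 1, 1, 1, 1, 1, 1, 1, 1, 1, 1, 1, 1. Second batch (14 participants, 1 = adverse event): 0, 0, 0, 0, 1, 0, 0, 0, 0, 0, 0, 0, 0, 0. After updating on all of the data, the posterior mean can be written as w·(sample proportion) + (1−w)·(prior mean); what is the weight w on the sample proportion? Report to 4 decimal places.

0.8294

The Beta prior is conjugate to a Binomial/Bernoulli likelihood; the update adds successes to α and failures to β.
Total number of participants: n = 21 + 14 = 35.
Posterior mean = (α₀+k)/(α₀+β₀+n) = [n/(α₀+β₀+n)]·(k/n) + [(α₀+β₀)/(α₀+β₀+n)]·α₀/(α₀+β₀), so only n and the prior enter the weight.
The weight on the data is w = n/(α₀+β₀+n) = 35/(1.9+5.3+35) = 35/42.2 = 0.8294.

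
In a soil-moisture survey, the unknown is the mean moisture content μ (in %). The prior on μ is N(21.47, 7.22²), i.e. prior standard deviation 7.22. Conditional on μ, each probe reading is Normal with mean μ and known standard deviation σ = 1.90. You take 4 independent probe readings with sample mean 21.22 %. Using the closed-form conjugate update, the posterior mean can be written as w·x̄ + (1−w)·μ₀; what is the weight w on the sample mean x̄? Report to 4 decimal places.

0.9830

For Normal data with known variance σ², a Normal(μ₀, σ₀²) prior on μ is conjugate. Posterior precision = 1/σ₀² + n/σ²; posterior mean is the precision-weighted average of μ₀ and x̄.
σ₀² = 7.22² = 52.1284, σ² = 1.90² = 3.61. Prior precision 1/σ₀² = 1/52.1284; data precision n/σ² = 4/3.61.
w = (n/σ²)/(1/σ₀² + n/σ²) = n·σ₀²/(σ² + n·σ₀²) = 4·52.1284/(3.61 + 4·52.1284) = 208.5136/212.1236 = 0.9830.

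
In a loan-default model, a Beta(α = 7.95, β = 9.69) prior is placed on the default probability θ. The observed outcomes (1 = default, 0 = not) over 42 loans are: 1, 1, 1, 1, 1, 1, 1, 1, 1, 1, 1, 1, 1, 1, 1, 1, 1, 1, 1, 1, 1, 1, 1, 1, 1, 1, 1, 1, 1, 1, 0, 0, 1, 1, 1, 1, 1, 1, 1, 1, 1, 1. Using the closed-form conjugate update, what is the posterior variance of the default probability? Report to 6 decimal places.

0.002599

The Beta prior is conjugate to a Binomial/Bernoulli likelihood; the update adds successes to α and failures to β.
Posterior: Beta(α+k, β+n−k) = Beta(7.95+40, 9.69+2) = Beta(47.95, 11.69).
Var = αβ/((α+β)²(α+β+1)) = 47.95·11.69/(59.64²·60.64) = 0.002599.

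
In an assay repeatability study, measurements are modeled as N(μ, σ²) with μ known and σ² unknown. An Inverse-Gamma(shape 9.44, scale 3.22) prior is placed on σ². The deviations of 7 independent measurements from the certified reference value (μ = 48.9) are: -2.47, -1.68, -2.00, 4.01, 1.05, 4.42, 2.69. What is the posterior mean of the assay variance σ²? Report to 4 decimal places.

With known mean μ and an Inverse-Gamma(α, β) prior on σ², the Normal likelihood is conjugate: posterior is Inv-Gamma(α + n/2, β + Σ(xᵢ−μ)²/2).
Σ(xᵢ−μ)² = (-2.47)² + (-1.68)² + (-2.00)² + (4.01)² + (1.05)² + (4.42)² + (2.69)² = 56.8784.
Posterior: Inv-Gamma(9.44 + 7/2, 3.22 + 56.8784/2) = Inv-Gamma(12.94, 31.65920).
E[σ²|data] = β/(α−1) = 31.65920/11.94 = 2.6515.

2.6515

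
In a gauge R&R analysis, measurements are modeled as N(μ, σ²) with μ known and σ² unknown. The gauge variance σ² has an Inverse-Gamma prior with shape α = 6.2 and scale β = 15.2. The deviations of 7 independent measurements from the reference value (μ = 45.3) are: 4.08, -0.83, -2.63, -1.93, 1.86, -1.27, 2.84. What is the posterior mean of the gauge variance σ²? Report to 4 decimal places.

4.1101

With known mean μ and an Inverse-Gamma(α, β) prior on σ², the Normal likelihood is conjugate: posterior is Inv-Gamma(α + n/2, β + Σ(xᵢ−μ)²/2).
Σ(xᵢ−μ)² = (4.08)² + (-0.83)² + (-2.63)² + (-1.93)² + (1.86)² + (-1.27)² + (2.84)² = 41.1152.
Posterior: Inv-Gamma(6.2 + 7/2, 15.2 + 41.1152/2) = Inv-Gamma(9.70, 35.75760).
E[σ²|data] = β/(α−1) = 35.75760/8.70 = 4.1101.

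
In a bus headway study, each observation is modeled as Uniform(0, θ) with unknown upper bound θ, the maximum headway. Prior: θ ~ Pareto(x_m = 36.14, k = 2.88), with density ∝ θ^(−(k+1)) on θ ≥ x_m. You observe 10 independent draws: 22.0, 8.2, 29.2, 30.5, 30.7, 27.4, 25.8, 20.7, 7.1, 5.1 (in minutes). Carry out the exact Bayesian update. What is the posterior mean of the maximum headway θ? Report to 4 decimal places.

39.1821

A Pareto(scale x_m, shape k) prior on the upper bound θ of Uniform(0, θ) is conjugate: posterior is Pareto(max(x_m, max xᵢ), k + n).
Sample maximum = 30.7; prior scale x_m = 36.14 → posterior scale = max = 36.14.
Posterior shape = 2.88 + 10 = 12.88.
E[θ|data] = k·x_m/(k−1) = 12.88·36.14/11.88 = 39.1821.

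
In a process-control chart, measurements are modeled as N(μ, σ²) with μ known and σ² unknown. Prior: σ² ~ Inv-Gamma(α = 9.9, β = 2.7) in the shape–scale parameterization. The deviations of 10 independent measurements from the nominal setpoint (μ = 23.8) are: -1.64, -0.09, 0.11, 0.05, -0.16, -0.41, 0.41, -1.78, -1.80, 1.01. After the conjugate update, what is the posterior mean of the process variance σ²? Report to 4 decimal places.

With known mean μ and an Inverse-Gamma(α, β) prior on σ², the Normal likelihood is conjugate: posterior is Inv-Gamma(α + n/2, β + Σ(xᵢ−μ)²/2).
Σ(xᵢ−μ)² = (-1.64)² + (-0.09)² + (0.11)² + (0.05)² + (-0.16)² + (-0.41)² + (0.41)² + (-1.78)² + (-1.80)² + (1.01)² = 10.5026.
Posterior: Inv-Gamma(9.9 + 10/2, 2.7 + 10.5026/2) = Inv-Gamma(14.90, 7.95130).
E[σ²|data] = β/(α−1) = 7.95130/13.90 = 0.5720.

0.5720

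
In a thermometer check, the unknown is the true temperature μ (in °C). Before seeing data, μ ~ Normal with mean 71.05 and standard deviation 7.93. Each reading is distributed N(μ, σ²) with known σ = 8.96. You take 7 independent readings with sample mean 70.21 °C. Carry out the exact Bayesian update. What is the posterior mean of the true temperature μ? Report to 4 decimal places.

For Normal data with known variance σ², a Normal(μ₀, σ₀²) prior on μ is conjugate. Posterior precision = 1/σ₀² + n/σ²; posterior mean is the precision-weighted average of μ₀ and x̄.
n·x̄ = 7·70.21 = 491.47.
σ₀² = 7.93² = 62.8849, σ² = 8.96² = 80.2816; σ² + n·σ₀² = 80.2816 + 7·62.8849 = 520.4759.
Posterior mean = (μ₀/σ₀² + n·x̄/σ²)/(1/σ₀² + n/σ²) = (σ²·μ₀ + σ₀²·n·x̄)/(σ² + n·σ₀²) = (80.2816·71.05 + 62.8849·491.47)/520.4759 = 36610.049483/520.4759 = 70.3396.

70.3396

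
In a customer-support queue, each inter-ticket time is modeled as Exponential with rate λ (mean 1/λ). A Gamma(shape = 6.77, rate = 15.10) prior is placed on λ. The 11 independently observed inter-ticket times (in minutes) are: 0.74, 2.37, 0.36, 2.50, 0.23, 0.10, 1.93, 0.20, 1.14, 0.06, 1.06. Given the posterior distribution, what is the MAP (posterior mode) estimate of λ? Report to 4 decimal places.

With a Gamma(shape α, rate β) prior on the exponential rate λ, the posterior after n observations with total T = Σxᵢ is Gamma(α+n, β+T).
Sum of observations T = 10.69 minutes; n = 11.
Posterior: Gamma(6.77+11, 15.10+10.69) = Gamma(17.77, 25.79).
Mode = (α−1)/β = 0.6503.

0.6503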